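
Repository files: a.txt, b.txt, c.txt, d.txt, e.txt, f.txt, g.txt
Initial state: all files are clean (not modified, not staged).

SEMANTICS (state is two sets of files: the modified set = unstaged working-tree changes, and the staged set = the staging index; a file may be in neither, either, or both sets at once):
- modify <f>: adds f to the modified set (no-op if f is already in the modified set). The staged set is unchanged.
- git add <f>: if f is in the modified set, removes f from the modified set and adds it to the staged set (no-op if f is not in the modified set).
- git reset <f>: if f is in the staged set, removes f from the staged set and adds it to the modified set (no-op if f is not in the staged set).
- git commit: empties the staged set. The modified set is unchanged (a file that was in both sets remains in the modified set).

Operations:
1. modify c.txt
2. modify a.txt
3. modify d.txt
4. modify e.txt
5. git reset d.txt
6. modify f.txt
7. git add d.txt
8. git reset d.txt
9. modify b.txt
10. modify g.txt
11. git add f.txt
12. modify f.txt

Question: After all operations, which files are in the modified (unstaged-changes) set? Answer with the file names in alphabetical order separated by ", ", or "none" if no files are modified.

After op 1 (modify c.txt): modified={c.txt} staged={none}
After op 2 (modify a.txt): modified={a.txt, c.txt} staged={none}
After op 3 (modify d.txt): modified={a.txt, c.txt, d.txt} staged={none}
After op 4 (modify e.txt): modified={a.txt, c.txt, d.txt, e.txt} staged={none}
After op 5 (git reset d.txt): modified={a.txt, c.txt, d.txt, e.txt} staged={none}
After op 6 (modify f.txt): modified={a.txt, c.txt, d.txt, e.txt, f.txt} staged={none}
After op 7 (git add d.txt): modified={a.txt, c.txt, e.txt, f.txt} staged={d.txt}
After op 8 (git reset d.txt): modified={a.txt, c.txt, d.txt, e.txt, f.txt} staged={none}
After op 9 (modify b.txt): modified={a.txt, b.txt, c.txt, d.txt, e.txt, f.txt} staged={none}
After op 10 (modify g.txt): modified={a.txt, b.txt, c.txt, d.txt, e.txt, f.txt, g.txt} staged={none}
After op 11 (git add f.txt): modified={a.txt, b.txt, c.txt, d.txt, e.txt, g.txt} staged={f.txt}
After op 12 (modify f.txt): modified={a.txt, b.txt, c.txt, d.txt, e.txt, f.txt, g.txt} staged={f.txt}

Answer: a.txt, b.txt, c.txt, d.txt, e.txt, f.txt, g.txt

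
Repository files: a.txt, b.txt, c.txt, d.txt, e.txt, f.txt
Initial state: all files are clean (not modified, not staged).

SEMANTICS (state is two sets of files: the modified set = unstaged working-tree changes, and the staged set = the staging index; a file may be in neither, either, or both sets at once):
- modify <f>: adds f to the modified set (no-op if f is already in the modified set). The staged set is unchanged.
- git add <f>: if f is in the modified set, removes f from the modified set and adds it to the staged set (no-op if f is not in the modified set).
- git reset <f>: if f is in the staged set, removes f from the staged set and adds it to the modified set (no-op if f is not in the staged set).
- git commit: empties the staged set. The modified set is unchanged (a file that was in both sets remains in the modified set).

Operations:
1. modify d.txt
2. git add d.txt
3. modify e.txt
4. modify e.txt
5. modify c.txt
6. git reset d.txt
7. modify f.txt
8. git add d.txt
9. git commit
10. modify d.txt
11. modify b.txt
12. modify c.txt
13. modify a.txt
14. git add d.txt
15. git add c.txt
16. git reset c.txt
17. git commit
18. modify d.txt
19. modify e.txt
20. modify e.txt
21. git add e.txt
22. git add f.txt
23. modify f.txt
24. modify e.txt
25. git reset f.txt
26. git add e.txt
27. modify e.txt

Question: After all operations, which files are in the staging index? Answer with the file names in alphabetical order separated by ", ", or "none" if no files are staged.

Answer: e.txt

Derivation:
After op 1 (modify d.txt): modified={d.txt} staged={none}
After op 2 (git add d.txt): modified={none} staged={d.txt}
After op 3 (modify e.txt): modified={e.txt} staged={d.txt}
After op 4 (modify e.txt): modified={e.txt} staged={d.txt}
After op 5 (modify c.txt): modified={c.txt, e.txt} staged={d.txt}
After op 6 (git reset d.txt): modified={c.txt, d.txt, e.txt} staged={none}
After op 7 (modify f.txt): modified={c.txt, d.txt, e.txt, f.txt} staged={none}
After op 8 (git add d.txt): modified={c.txt, e.txt, f.txt} staged={d.txt}
After op 9 (git commit): modified={c.txt, e.txt, f.txt} staged={none}
After op 10 (modify d.txt): modified={c.txt, d.txt, e.txt, f.txt} staged={none}
After op 11 (modify b.txt): modified={b.txt, c.txt, d.txt, e.txt, f.txt} staged={none}
After op 12 (modify c.txt): modified={b.txt, c.txt, d.txt, e.txt, f.txt} staged={none}
After op 13 (modify a.txt): modified={a.txt, b.txt, c.txt, d.txt, e.txt, f.txt} staged={none}
After op 14 (git add d.txt): modified={a.txt, b.txt, c.txt, e.txt, f.txt} staged={d.txt}
After op 15 (git add c.txt): modified={a.txt, b.txt, e.txt, f.txt} staged={c.txt, d.txt}
After op 16 (git reset c.txt): modified={a.txt, b.txt, c.txt, e.txt, f.txt} staged={d.txt}
After op 17 (git commit): modified={a.txt, b.txt, c.txt, e.txt, f.txt} staged={none}
After op 18 (modify d.txt): modified={a.txt, b.txt, c.txt, d.txt, e.txt, f.txt} staged={none}
After op 19 (modify e.txt): modified={a.txt, b.txt, c.txt, d.txt, e.txt, f.txt} staged={none}
After op 20 (modify e.txt): modified={a.txt, b.txt, c.txt, d.txt, e.txt, f.txt} staged={none}
After op 21 (git add e.txt): modified={a.txt, b.txt, c.txt, d.txt, f.txt} staged={e.txt}
After op 22 (git add f.txt): modified={a.txt, b.txt, c.txt, d.txt} staged={e.txt, f.txt}
After op 23 (modify f.txt): modified={a.txt, b.txt, c.txt, d.txt, f.txt} staged={e.txt, f.txt}
After op 24 (modify e.txt): modified={a.txt, b.txt, c.txt, d.txt, e.txt, f.txt} staged={e.txt, f.txt}
After op 25 (git reset f.txt): modified={a.txt, b.txt, c.txt, d.txt, e.txt, f.txt} staged={e.txt}
After op 26 (git add e.txt): modified={a.txt, b.txt, c.txt, d.txt, f.txt} staged={e.txt}
After op 27 (modify e.txt): modified={a.txt, b.txt, c.txt, d.txt, e.txt, f.txt} staged={e.txt}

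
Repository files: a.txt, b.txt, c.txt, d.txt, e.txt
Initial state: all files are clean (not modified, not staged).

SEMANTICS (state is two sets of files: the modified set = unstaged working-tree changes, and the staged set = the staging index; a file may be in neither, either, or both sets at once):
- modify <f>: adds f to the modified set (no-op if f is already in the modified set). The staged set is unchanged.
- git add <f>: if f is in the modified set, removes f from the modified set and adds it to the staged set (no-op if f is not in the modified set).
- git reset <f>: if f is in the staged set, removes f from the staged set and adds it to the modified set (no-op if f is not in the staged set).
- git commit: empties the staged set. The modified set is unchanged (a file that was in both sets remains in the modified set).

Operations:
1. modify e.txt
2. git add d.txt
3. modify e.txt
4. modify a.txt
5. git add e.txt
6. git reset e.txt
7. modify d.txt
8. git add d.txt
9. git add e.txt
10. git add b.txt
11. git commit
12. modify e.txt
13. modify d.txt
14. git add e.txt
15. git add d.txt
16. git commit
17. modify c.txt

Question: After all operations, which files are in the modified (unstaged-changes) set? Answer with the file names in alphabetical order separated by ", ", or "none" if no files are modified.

After op 1 (modify e.txt): modified={e.txt} staged={none}
After op 2 (git add d.txt): modified={e.txt} staged={none}
After op 3 (modify e.txt): modified={e.txt} staged={none}
After op 4 (modify a.txt): modified={a.txt, e.txt} staged={none}
After op 5 (git add e.txt): modified={a.txt} staged={e.txt}
After op 6 (git reset e.txt): modified={a.txt, e.txt} staged={none}
After op 7 (modify d.txt): modified={a.txt, d.txt, e.txt} staged={none}
After op 8 (git add d.txt): modified={a.txt, e.txt} staged={d.txt}
After op 9 (git add e.txt): modified={a.txt} staged={d.txt, e.txt}
After op 10 (git add b.txt): modified={a.txt} staged={d.txt, e.txt}
After op 11 (git commit): modified={a.txt} staged={none}
After op 12 (modify e.txt): modified={a.txt, e.txt} staged={none}
After op 13 (modify d.txt): modified={a.txt, d.txt, e.txt} staged={none}
After op 14 (git add e.txt): modified={a.txt, d.txt} staged={e.txt}
After op 15 (git add d.txt): modified={a.txt} staged={d.txt, e.txt}
After op 16 (git commit): modified={a.txt} staged={none}
After op 17 (modify c.txt): modified={a.txt, c.txt} staged={none}

Answer: a.txt, c.txt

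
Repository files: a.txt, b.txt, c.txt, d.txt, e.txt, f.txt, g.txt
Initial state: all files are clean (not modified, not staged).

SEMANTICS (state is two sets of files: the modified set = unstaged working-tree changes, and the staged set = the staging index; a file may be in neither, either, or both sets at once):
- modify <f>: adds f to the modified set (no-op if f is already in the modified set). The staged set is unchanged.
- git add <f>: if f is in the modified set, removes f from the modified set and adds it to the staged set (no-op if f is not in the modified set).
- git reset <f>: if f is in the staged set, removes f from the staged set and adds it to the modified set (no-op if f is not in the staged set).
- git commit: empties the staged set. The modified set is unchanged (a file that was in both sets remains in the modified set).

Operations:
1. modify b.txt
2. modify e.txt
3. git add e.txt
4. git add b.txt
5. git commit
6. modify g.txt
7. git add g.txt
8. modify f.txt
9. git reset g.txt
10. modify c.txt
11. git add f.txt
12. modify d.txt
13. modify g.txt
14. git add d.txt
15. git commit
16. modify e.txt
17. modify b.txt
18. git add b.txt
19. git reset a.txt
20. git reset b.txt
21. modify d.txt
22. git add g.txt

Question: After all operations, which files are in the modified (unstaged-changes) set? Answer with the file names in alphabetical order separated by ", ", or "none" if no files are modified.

Answer: b.txt, c.txt, d.txt, e.txt

Derivation:
After op 1 (modify b.txt): modified={b.txt} staged={none}
After op 2 (modify e.txt): modified={b.txt, e.txt} staged={none}
After op 3 (git add e.txt): modified={b.txt} staged={e.txt}
After op 4 (git add b.txt): modified={none} staged={b.txt, e.txt}
After op 5 (git commit): modified={none} staged={none}
After op 6 (modify g.txt): modified={g.txt} staged={none}
After op 7 (git add g.txt): modified={none} staged={g.txt}
After op 8 (modify f.txt): modified={f.txt} staged={g.txt}
After op 9 (git reset g.txt): modified={f.txt, g.txt} staged={none}
After op 10 (modify c.txt): modified={c.txt, f.txt, g.txt} staged={none}
After op 11 (git add f.txt): modified={c.txt, g.txt} staged={f.txt}
After op 12 (modify d.txt): modified={c.txt, d.txt, g.txt} staged={f.txt}
After op 13 (modify g.txt): modified={c.txt, d.txt, g.txt} staged={f.txt}
After op 14 (git add d.txt): modified={c.txt, g.txt} staged={d.txt, f.txt}
After op 15 (git commit): modified={c.txt, g.txt} staged={none}
After op 16 (modify e.txt): modified={c.txt, e.txt, g.txt} staged={none}
After op 17 (modify b.txt): modified={b.txt, c.txt, e.txt, g.txt} staged={none}
After op 18 (git add b.txt): modified={c.txt, e.txt, g.txt} staged={b.txt}
After op 19 (git reset a.txt): modified={c.txt, e.txt, g.txt} staged={b.txt}
After op 20 (git reset b.txt): modified={b.txt, c.txt, e.txt, g.txt} staged={none}
After op 21 (modify d.txt): modified={b.txt, c.txt, d.txt, e.txt, g.txt} staged={none}
After op 22 (git add g.txt): modified={b.txt, c.txt, d.txt, e.txt} staged={g.txt}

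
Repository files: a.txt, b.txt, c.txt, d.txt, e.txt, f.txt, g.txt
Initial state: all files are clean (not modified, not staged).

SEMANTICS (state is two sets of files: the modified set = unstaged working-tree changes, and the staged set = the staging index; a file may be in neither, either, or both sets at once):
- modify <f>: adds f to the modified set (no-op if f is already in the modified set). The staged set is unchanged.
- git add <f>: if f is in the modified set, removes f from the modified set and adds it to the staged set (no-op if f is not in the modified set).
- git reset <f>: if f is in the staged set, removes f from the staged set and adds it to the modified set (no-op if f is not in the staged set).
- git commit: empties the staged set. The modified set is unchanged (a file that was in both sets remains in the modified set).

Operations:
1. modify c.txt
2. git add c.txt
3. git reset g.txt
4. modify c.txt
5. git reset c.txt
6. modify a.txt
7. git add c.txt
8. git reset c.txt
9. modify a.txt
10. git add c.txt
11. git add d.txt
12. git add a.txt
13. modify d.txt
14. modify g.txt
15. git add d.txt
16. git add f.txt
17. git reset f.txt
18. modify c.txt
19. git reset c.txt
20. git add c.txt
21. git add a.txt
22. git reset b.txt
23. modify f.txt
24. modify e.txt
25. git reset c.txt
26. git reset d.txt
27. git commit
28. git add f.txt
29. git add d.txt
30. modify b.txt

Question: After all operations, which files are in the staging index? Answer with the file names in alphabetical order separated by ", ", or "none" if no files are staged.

Answer: d.txt, f.txt

Derivation:
After op 1 (modify c.txt): modified={c.txt} staged={none}
After op 2 (git add c.txt): modified={none} staged={c.txt}
After op 3 (git reset g.txt): modified={none} staged={c.txt}
After op 4 (modify c.txt): modified={c.txt} staged={c.txt}
After op 5 (git reset c.txt): modified={c.txt} staged={none}
After op 6 (modify a.txt): modified={a.txt, c.txt} staged={none}
After op 7 (git add c.txt): modified={a.txt} staged={c.txt}
After op 8 (git reset c.txt): modified={a.txt, c.txt} staged={none}
After op 9 (modify a.txt): modified={a.txt, c.txt} staged={none}
After op 10 (git add c.txt): modified={a.txt} staged={c.txt}
After op 11 (git add d.txt): modified={a.txt} staged={c.txt}
After op 12 (git add a.txt): modified={none} staged={a.txt, c.txt}
After op 13 (modify d.txt): modified={d.txt} staged={a.txt, c.txt}
After op 14 (modify g.txt): modified={d.txt, g.txt} staged={a.txt, c.txt}
After op 15 (git add d.txt): modified={g.txt} staged={a.txt, c.txt, d.txt}
After op 16 (git add f.txt): modified={g.txt} staged={a.txt, c.txt, d.txt}
After op 17 (git reset f.txt): modified={g.txt} staged={a.txt, c.txt, d.txt}
After op 18 (modify c.txt): modified={c.txt, g.txt} staged={a.txt, c.txt, d.txt}
After op 19 (git reset c.txt): modified={c.txt, g.txt} staged={a.txt, d.txt}
After op 20 (git add c.txt): modified={g.txt} staged={a.txt, c.txt, d.txt}
After op 21 (git add a.txt): modified={g.txt} staged={a.txt, c.txt, d.txt}
After op 22 (git reset b.txt): modified={g.txt} staged={a.txt, c.txt, d.txt}
After op 23 (modify f.txt): modified={f.txt, g.txt} staged={a.txt, c.txt, d.txt}
After op 24 (modify e.txt): modified={e.txt, f.txt, g.txt} staged={a.txt, c.txt, d.txt}
After op 25 (git reset c.txt): modified={c.txt, e.txt, f.txt, g.txt} staged={a.txt, d.txt}
After op 26 (git reset d.txt): modified={c.txt, d.txt, e.txt, f.txt, g.txt} staged={a.txt}
After op 27 (git commit): modified={c.txt, d.txt, e.txt, f.txt, g.txt} staged={none}
After op 28 (git add f.txt): modified={c.txt, d.txt, e.txt, g.txt} staged={f.txt}
After op 29 (git add d.txt): modified={c.txt, e.txt, g.txt} staged={d.txt, f.txt}
After op 30 (modify b.txt): modified={b.txt, c.txt, e.txt, g.txt} staged={d.txt, f.txt}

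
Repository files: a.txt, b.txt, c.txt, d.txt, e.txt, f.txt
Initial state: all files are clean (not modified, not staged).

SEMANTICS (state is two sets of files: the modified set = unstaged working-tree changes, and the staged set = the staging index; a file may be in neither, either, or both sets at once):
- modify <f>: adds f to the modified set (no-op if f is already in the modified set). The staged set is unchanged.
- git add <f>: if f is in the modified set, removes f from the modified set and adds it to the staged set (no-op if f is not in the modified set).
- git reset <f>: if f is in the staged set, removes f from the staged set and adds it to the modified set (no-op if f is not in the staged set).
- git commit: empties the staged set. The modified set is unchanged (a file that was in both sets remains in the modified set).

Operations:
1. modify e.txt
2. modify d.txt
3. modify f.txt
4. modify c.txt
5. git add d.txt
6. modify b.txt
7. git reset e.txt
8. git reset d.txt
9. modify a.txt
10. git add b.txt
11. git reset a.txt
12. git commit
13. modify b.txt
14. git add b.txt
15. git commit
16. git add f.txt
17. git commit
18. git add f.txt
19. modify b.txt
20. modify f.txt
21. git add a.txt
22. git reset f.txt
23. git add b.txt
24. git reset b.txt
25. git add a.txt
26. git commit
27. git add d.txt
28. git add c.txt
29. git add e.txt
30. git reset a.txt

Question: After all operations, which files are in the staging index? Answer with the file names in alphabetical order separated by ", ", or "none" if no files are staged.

Answer: c.txt, d.txt, e.txt

Derivation:
After op 1 (modify e.txt): modified={e.txt} staged={none}
After op 2 (modify d.txt): modified={d.txt, e.txt} staged={none}
After op 3 (modify f.txt): modified={d.txt, e.txt, f.txt} staged={none}
After op 4 (modify c.txt): modified={c.txt, d.txt, e.txt, f.txt} staged={none}
After op 5 (git add d.txt): modified={c.txt, e.txt, f.txt} staged={d.txt}
After op 6 (modify b.txt): modified={b.txt, c.txt, e.txt, f.txt} staged={d.txt}
After op 7 (git reset e.txt): modified={b.txt, c.txt, e.txt, f.txt} staged={d.txt}
After op 8 (git reset d.txt): modified={b.txt, c.txt, d.txt, e.txt, f.txt} staged={none}
After op 9 (modify a.txt): modified={a.txt, b.txt, c.txt, d.txt, e.txt, f.txt} staged={none}
After op 10 (git add b.txt): modified={a.txt, c.txt, d.txt, e.txt, f.txt} staged={b.txt}
After op 11 (git reset a.txt): modified={a.txt, c.txt, d.txt, e.txt, f.txt} staged={b.txt}
After op 12 (git commit): modified={a.txt, c.txt, d.txt, e.txt, f.txt} staged={none}
After op 13 (modify b.txt): modified={a.txt, b.txt, c.txt, d.txt, e.txt, f.txt} staged={none}
After op 14 (git add b.txt): modified={a.txt, c.txt, d.txt, e.txt, f.txt} staged={b.txt}
After op 15 (git commit): modified={a.txt, c.txt, d.txt, e.txt, f.txt} staged={none}
After op 16 (git add f.txt): modified={a.txt, c.txt, d.txt, e.txt} staged={f.txt}
After op 17 (git commit): modified={a.txt, c.txt, d.txt, e.txt} staged={none}
After op 18 (git add f.txt): modified={a.txt, c.txt, d.txt, e.txt} staged={none}
After op 19 (modify b.txt): modified={a.txt, b.txt, c.txt, d.txt, e.txt} staged={none}
After op 20 (modify f.txt): modified={a.txt, b.txt, c.txt, d.txt, e.txt, f.txt} staged={none}
After op 21 (git add a.txt): modified={b.txt, c.txt, d.txt, e.txt, f.txt} staged={a.txt}
After op 22 (git reset f.txt): modified={b.txt, c.txt, d.txt, e.txt, f.txt} staged={a.txt}
After op 23 (git add b.txt): modified={c.txt, d.txt, e.txt, f.txt} staged={a.txt, b.txt}
After op 24 (git reset b.txt): modified={b.txt, c.txt, d.txt, e.txt, f.txt} staged={a.txt}
After op 25 (git add a.txt): modified={b.txt, c.txt, d.txt, e.txt, f.txt} staged={a.txt}
After op 26 (git commit): modified={b.txt, c.txt, d.txt, e.txt, f.txt} staged={none}
After op 27 (git add d.txt): modified={b.txt, c.txt, e.txt, f.txt} staged={d.txt}
After op 28 (git add c.txt): modified={b.txt, e.txt, f.txt} staged={c.txt, d.txt}
After op 29 (git add e.txt): modified={b.txt, f.txt} staged={c.txt, d.txt, e.txt}
After op 30 (git reset a.txt): modified={b.txt, f.txt} staged={c.txt, d.txt, e.txt}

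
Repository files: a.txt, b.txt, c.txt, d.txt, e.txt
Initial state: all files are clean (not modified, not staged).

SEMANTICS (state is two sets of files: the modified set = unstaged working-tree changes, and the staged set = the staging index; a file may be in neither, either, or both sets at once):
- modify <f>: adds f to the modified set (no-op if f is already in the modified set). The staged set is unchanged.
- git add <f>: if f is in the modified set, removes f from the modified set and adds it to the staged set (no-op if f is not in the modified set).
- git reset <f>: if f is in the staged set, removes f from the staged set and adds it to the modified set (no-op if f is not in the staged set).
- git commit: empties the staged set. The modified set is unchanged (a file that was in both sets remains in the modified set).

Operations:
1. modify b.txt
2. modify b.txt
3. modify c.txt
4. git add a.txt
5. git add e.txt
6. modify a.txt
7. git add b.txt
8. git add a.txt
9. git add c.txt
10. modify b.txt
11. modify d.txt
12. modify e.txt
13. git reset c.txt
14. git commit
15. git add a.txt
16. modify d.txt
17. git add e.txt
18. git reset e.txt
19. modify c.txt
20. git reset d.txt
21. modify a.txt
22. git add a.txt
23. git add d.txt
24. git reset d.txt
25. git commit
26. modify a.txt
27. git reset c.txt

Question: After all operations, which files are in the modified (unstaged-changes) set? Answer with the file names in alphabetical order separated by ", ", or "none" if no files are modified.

After op 1 (modify b.txt): modified={b.txt} staged={none}
After op 2 (modify b.txt): modified={b.txt} staged={none}
After op 3 (modify c.txt): modified={b.txt, c.txt} staged={none}
After op 4 (git add a.txt): modified={b.txt, c.txt} staged={none}
After op 5 (git add e.txt): modified={b.txt, c.txt} staged={none}
After op 6 (modify a.txt): modified={a.txt, b.txt, c.txt} staged={none}
After op 7 (git add b.txt): modified={a.txt, c.txt} staged={b.txt}
After op 8 (git add a.txt): modified={c.txt} staged={a.txt, b.txt}
After op 9 (git add c.txt): modified={none} staged={a.txt, b.txt, c.txt}
After op 10 (modify b.txt): modified={b.txt} staged={a.txt, b.txt, c.txt}
After op 11 (modify d.txt): modified={b.txt, d.txt} staged={a.txt, b.txt, c.txt}
After op 12 (modify e.txt): modified={b.txt, d.txt, e.txt} staged={a.txt, b.txt, c.txt}
After op 13 (git reset c.txt): modified={b.txt, c.txt, d.txt, e.txt} staged={a.txt, b.txt}
After op 14 (git commit): modified={b.txt, c.txt, d.txt, e.txt} staged={none}
After op 15 (git add a.txt): modified={b.txt, c.txt, d.txt, e.txt} staged={none}
After op 16 (modify d.txt): modified={b.txt, c.txt, d.txt, e.txt} staged={none}
After op 17 (git add e.txt): modified={b.txt, c.txt, d.txt} staged={e.txt}
After op 18 (git reset e.txt): modified={b.txt, c.txt, d.txt, e.txt} staged={none}
After op 19 (modify c.txt): modified={b.txt, c.txt, d.txt, e.txt} staged={none}
After op 20 (git reset d.txt): modified={b.txt, c.txt, d.txt, e.txt} staged={none}
After op 21 (modify a.txt): modified={a.txt, b.txt, c.txt, d.txt, e.txt} staged={none}
After op 22 (git add a.txt): modified={b.txt, c.txt, d.txt, e.txt} staged={a.txt}
After op 23 (git add d.txt): modified={b.txt, c.txt, e.txt} staged={a.txt, d.txt}
After op 24 (git reset d.txt): modified={b.txt, c.txt, d.txt, e.txt} staged={a.txt}
After op 25 (git commit): modified={b.txt, c.txt, d.txt, e.txt} staged={none}
After op 26 (modify a.txt): modified={a.txt, b.txt, c.txt, d.txt, e.txt} staged={none}
After op 27 (git reset c.txt): modified={a.txt, b.txt, c.txt, d.txt, e.txt} staged={none}

Answer: a.txt, b.txt, c.txt, d.txt, e.txt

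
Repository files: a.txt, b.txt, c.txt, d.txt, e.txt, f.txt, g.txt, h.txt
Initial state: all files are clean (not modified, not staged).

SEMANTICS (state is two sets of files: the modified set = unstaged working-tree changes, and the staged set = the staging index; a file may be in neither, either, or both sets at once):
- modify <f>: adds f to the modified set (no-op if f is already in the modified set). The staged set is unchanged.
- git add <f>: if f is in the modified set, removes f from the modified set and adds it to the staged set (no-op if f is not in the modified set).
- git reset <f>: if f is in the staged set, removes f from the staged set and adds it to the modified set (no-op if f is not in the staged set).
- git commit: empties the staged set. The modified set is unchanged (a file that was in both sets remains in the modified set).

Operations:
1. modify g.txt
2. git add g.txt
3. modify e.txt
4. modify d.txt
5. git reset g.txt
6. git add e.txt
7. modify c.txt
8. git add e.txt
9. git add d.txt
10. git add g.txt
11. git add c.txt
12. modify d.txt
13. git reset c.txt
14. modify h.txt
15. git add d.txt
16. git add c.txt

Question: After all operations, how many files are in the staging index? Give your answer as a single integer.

After op 1 (modify g.txt): modified={g.txt} staged={none}
After op 2 (git add g.txt): modified={none} staged={g.txt}
After op 3 (modify e.txt): modified={e.txt} staged={g.txt}
After op 4 (modify d.txt): modified={d.txt, e.txt} staged={g.txt}
After op 5 (git reset g.txt): modified={d.txt, e.txt, g.txt} staged={none}
After op 6 (git add e.txt): modified={d.txt, g.txt} staged={e.txt}
After op 7 (modify c.txt): modified={c.txt, d.txt, g.txt} staged={e.txt}
After op 8 (git add e.txt): modified={c.txt, d.txt, g.txt} staged={e.txt}
After op 9 (git add d.txt): modified={c.txt, g.txt} staged={d.txt, e.txt}
After op 10 (git add g.txt): modified={c.txt} staged={d.txt, e.txt, g.txt}
After op 11 (git add c.txt): modified={none} staged={c.txt, d.txt, e.txt, g.txt}
After op 12 (modify d.txt): modified={d.txt} staged={c.txt, d.txt, e.txt, g.txt}
After op 13 (git reset c.txt): modified={c.txt, d.txt} staged={d.txt, e.txt, g.txt}
After op 14 (modify h.txt): modified={c.txt, d.txt, h.txt} staged={d.txt, e.txt, g.txt}
After op 15 (git add d.txt): modified={c.txt, h.txt} staged={d.txt, e.txt, g.txt}
After op 16 (git add c.txt): modified={h.txt} staged={c.txt, d.txt, e.txt, g.txt}
Final staged set: {c.txt, d.txt, e.txt, g.txt} -> count=4

Answer: 4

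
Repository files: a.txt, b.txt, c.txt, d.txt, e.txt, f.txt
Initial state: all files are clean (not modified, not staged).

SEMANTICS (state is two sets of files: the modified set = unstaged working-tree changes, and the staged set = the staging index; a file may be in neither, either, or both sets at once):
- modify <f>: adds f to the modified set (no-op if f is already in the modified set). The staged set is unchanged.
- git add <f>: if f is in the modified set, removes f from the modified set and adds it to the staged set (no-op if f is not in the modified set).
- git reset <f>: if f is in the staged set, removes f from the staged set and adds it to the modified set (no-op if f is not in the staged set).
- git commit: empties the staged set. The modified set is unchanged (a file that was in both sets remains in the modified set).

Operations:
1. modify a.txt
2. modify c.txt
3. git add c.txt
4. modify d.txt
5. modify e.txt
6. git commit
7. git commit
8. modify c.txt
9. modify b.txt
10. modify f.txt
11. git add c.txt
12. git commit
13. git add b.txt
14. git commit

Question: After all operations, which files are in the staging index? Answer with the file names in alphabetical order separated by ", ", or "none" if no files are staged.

After op 1 (modify a.txt): modified={a.txt} staged={none}
After op 2 (modify c.txt): modified={a.txt, c.txt} staged={none}
After op 3 (git add c.txt): modified={a.txt} staged={c.txt}
After op 4 (modify d.txt): modified={a.txt, d.txt} staged={c.txt}
After op 5 (modify e.txt): modified={a.txt, d.txt, e.txt} staged={c.txt}
After op 6 (git commit): modified={a.txt, d.txt, e.txt} staged={none}
After op 7 (git commit): modified={a.txt, d.txt, e.txt} staged={none}
After op 8 (modify c.txt): modified={a.txt, c.txt, d.txt, e.txt} staged={none}
After op 9 (modify b.txt): modified={a.txt, b.txt, c.txt, d.txt, e.txt} staged={none}
After op 10 (modify f.txt): modified={a.txt, b.txt, c.txt, d.txt, e.txt, f.txt} staged={none}
After op 11 (git add c.txt): modified={a.txt, b.txt, d.txt, e.txt, f.txt} staged={c.txt}
After op 12 (git commit): modified={a.txt, b.txt, d.txt, e.txt, f.txt} staged={none}
After op 13 (git add b.txt): modified={a.txt, d.txt, e.txt, f.txt} staged={b.txt}
After op 14 (git commit): modified={a.txt, d.txt, e.txt, f.txt} staged={none}

Answer: none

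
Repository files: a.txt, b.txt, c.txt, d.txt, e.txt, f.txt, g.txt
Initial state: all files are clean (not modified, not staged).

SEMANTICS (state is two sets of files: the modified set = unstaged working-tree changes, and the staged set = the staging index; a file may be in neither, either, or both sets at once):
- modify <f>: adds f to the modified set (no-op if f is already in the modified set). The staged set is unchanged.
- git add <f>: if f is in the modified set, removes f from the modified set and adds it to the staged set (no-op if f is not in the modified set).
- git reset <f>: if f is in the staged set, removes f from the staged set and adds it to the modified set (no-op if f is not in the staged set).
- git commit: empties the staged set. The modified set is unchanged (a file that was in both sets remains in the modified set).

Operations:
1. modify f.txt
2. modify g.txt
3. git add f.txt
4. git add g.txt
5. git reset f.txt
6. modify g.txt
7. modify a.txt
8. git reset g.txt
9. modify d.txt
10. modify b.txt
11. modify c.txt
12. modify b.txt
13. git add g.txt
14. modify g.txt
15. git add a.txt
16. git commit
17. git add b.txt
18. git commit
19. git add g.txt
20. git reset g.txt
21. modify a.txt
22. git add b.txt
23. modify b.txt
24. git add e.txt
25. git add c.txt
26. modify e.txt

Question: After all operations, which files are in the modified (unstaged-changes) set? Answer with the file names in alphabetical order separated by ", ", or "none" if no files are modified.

Answer: a.txt, b.txt, d.txt, e.txt, f.txt, g.txt

Derivation:
After op 1 (modify f.txt): modified={f.txt} staged={none}
After op 2 (modify g.txt): modified={f.txt, g.txt} staged={none}
After op 3 (git add f.txt): modified={g.txt} staged={f.txt}
After op 4 (git add g.txt): modified={none} staged={f.txt, g.txt}
After op 5 (git reset f.txt): modified={f.txt} staged={g.txt}
After op 6 (modify g.txt): modified={f.txt, g.txt} staged={g.txt}
After op 7 (modify a.txt): modified={a.txt, f.txt, g.txt} staged={g.txt}
After op 8 (git reset g.txt): modified={a.txt, f.txt, g.txt} staged={none}
After op 9 (modify d.txt): modified={a.txt, d.txt, f.txt, g.txt} staged={none}
After op 10 (modify b.txt): modified={a.txt, b.txt, d.txt, f.txt, g.txt} staged={none}
After op 11 (modify c.txt): modified={a.txt, b.txt, c.txt, d.txt, f.txt, g.txt} staged={none}
After op 12 (modify b.txt): modified={a.txt, b.txt, c.txt, d.txt, f.txt, g.txt} staged={none}
After op 13 (git add g.txt): modified={a.txt, b.txt, c.txt, d.txt, f.txt} staged={g.txt}
After op 14 (modify g.txt): modified={a.txt, b.txt, c.txt, d.txt, f.txt, g.txt} staged={g.txt}
After op 15 (git add a.txt): modified={b.txt, c.txt, d.txt, f.txt, g.txt} staged={a.txt, g.txt}
After op 16 (git commit): modified={b.txt, c.txt, d.txt, f.txt, g.txt} staged={none}
After op 17 (git add b.txt): modified={c.txt, d.txt, f.txt, g.txt} staged={b.txt}
After op 18 (git commit): modified={c.txt, d.txt, f.txt, g.txt} staged={none}
After op 19 (git add g.txt): modified={c.txt, d.txt, f.txt} staged={g.txt}
After op 20 (git reset g.txt): modified={c.txt, d.txt, f.txt, g.txt} staged={none}
After op 21 (modify a.txt): modified={a.txt, c.txt, d.txt, f.txt, g.txt} staged={none}
After op 22 (git add b.txt): modified={a.txt, c.txt, d.txt, f.txt, g.txt} staged={none}
After op 23 (modify b.txt): modified={a.txt, b.txt, c.txt, d.txt, f.txt, g.txt} staged={none}
After op 24 (git add e.txt): modified={a.txt, b.txt, c.txt, d.txt, f.txt, g.txt} staged={none}
After op 25 (git add c.txt): modified={a.txt, b.txt, d.txt, f.txt, g.txt} staged={c.txt}
After op 26 (modify e.txt): modified={a.txt, b.txt, d.txt, e.txt, f.txt, g.txt} staged={c.txt}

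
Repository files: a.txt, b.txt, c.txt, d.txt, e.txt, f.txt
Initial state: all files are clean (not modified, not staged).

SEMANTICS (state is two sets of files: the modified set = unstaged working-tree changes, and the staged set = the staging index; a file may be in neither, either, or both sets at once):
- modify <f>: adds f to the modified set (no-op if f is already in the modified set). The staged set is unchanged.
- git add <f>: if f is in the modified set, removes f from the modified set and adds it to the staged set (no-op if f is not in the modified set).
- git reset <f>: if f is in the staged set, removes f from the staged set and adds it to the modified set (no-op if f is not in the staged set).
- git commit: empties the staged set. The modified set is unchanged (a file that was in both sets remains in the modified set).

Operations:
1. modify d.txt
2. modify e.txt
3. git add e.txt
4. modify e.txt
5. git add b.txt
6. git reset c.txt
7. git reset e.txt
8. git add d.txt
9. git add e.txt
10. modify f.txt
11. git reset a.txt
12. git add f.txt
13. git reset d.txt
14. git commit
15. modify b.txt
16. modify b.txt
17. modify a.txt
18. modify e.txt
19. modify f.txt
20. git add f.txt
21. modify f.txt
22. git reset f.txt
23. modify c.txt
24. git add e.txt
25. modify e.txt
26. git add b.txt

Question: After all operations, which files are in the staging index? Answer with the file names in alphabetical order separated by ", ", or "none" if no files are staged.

Answer: b.txt, e.txt

Derivation:
After op 1 (modify d.txt): modified={d.txt} staged={none}
After op 2 (modify e.txt): modified={d.txt, e.txt} staged={none}
After op 3 (git add e.txt): modified={d.txt} staged={e.txt}
After op 4 (modify e.txt): modified={d.txt, e.txt} staged={e.txt}
After op 5 (git add b.txt): modified={d.txt, e.txt} staged={e.txt}
After op 6 (git reset c.txt): modified={d.txt, e.txt} staged={e.txt}
After op 7 (git reset e.txt): modified={d.txt, e.txt} staged={none}
After op 8 (git add d.txt): modified={e.txt} staged={d.txt}
After op 9 (git add e.txt): modified={none} staged={d.txt, e.txt}
After op 10 (modify f.txt): modified={f.txt} staged={d.txt, e.txt}
After op 11 (git reset a.txt): modified={f.txt} staged={d.txt, e.txt}
After op 12 (git add f.txt): modified={none} staged={d.txt, e.txt, f.txt}
After op 13 (git reset d.txt): modified={d.txt} staged={e.txt, f.txt}
After op 14 (git commit): modified={d.txt} staged={none}
After op 15 (modify b.txt): modified={b.txt, d.txt} staged={none}
After op 16 (modify b.txt): modified={b.txt, d.txt} staged={none}
After op 17 (modify a.txt): modified={a.txt, b.txt, d.txt} staged={none}
After op 18 (modify e.txt): modified={a.txt, b.txt, d.txt, e.txt} staged={none}
After op 19 (modify f.txt): modified={a.txt, b.txt, d.txt, e.txt, f.txt} staged={none}
After op 20 (git add f.txt): modified={a.txt, b.txt, d.txt, e.txt} staged={f.txt}
After op 21 (modify f.txt): modified={a.txt, b.txt, d.txt, e.txt, f.txt} staged={f.txt}
After op 22 (git reset f.txt): modified={a.txt, b.txt, d.txt, e.txt, f.txt} staged={none}
After op 23 (modify c.txt): modified={a.txt, b.txt, c.txt, d.txt, e.txt, f.txt} staged={none}
After op 24 (git add e.txt): modified={a.txt, b.txt, c.txt, d.txt, f.txt} staged={e.txt}
After op 25 (modify e.txt): modified={a.txt, b.txt, c.txt, d.txt, e.txt, f.txt} staged={e.txt}
After op 26 (git add b.txt): modified={a.txt, c.txt, d.txt, e.txt, f.txt} staged={b.txt, e.txt}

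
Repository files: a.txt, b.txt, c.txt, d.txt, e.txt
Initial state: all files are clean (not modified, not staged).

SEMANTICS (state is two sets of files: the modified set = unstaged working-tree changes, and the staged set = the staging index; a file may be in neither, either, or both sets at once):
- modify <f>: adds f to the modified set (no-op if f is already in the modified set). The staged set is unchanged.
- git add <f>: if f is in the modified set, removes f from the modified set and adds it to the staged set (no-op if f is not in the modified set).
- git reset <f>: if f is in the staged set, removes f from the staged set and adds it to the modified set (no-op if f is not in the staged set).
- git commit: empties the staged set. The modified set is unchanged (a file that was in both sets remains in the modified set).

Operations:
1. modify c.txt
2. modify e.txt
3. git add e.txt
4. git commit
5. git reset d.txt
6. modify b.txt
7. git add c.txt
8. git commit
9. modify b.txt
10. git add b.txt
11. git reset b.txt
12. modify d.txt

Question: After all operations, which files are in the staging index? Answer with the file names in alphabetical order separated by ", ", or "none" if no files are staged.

After op 1 (modify c.txt): modified={c.txt} staged={none}
After op 2 (modify e.txt): modified={c.txt, e.txt} staged={none}
After op 3 (git add e.txt): modified={c.txt} staged={e.txt}
After op 4 (git commit): modified={c.txt} staged={none}
After op 5 (git reset d.txt): modified={c.txt} staged={none}
After op 6 (modify b.txt): modified={b.txt, c.txt} staged={none}
After op 7 (git add c.txt): modified={b.txt} staged={c.txt}
After op 8 (git commit): modified={b.txt} staged={none}
After op 9 (modify b.txt): modified={b.txt} staged={none}
After op 10 (git add b.txt): modified={none} staged={b.txt}
After op 11 (git reset b.txt): modified={b.txt} staged={none}
After op 12 (modify d.txt): modified={b.txt, d.txt} staged={none}

Answer: none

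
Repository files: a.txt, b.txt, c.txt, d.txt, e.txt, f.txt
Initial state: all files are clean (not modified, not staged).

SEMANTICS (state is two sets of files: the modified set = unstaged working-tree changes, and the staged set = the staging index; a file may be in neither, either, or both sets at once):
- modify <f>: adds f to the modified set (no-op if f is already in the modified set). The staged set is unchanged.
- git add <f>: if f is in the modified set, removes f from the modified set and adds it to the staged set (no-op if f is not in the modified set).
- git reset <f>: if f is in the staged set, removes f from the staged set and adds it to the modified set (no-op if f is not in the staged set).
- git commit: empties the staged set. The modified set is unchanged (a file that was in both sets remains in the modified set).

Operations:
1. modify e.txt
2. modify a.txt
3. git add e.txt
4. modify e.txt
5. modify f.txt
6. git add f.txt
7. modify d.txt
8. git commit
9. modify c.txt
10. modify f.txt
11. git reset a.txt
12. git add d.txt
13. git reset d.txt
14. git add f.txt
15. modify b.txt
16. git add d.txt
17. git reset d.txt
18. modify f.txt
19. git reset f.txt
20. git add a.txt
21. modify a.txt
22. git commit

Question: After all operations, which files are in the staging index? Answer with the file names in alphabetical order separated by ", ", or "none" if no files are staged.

After op 1 (modify e.txt): modified={e.txt} staged={none}
After op 2 (modify a.txt): modified={a.txt, e.txt} staged={none}
After op 3 (git add e.txt): modified={a.txt} staged={e.txt}
After op 4 (modify e.txt): modified={a.txt, e.txt} staged={e.txt}
After op 5 (modify f.txt): modified={a.txt, e.txt, f.txt} staged={e.txt}
After op 6 (git add f.txt): modified={a.txt, e.txt} staged={e.txt, f.txt}
After op 7 (modify d.txt): modified={a.txt, d.txt, e.txt} staged={e.txt, f.txt}
After op 8 (git commit): modified={a.txt, d.txt, e.txt} staged={none}
After op 9 (modify c.txt): modified={a.txt, c.txt, d.txt, e.txt} staged={none}
After op 10 (modify f.txt): modified={a.txt, c.txt, d.txt, e.txt, f.txt} staged={none}
After op 11 (git reset a.txt): modified={a.txt, c.txt, d.txt, e.txt, f.txt} staged={none}
After op 12 (git add d.txt): modified={a.txt, c.txt, e.txt, f.txt} staged={d.txt}
After op 13 (git reset d.txt): modified={a.txt, c.txt, d.txt, e.txt, f.txt} staged={none}
After op 14 (git add f.txt): modified={a.txt, c.txt, d.txt, e.txt} staged={f.txt}
After op 15 (modify b.txt): modified={a.txt, b.txt, c.txt, d.txt, e.txt} staged={f.txt}
After op 16 (git add d.txt): modified={a.txt, b.txt, c.txt, e.txt} staged={d.txt, f.txt}
After op 17 (git reset d.txt): modified={a.txt, b.txt, c.txt, d.txt, e.txt} staged={f.txt}
After op 18 (modify f.txt): modified={a.txt, b.txt, c.txt, d.txt, e.txt, f.txt} staged={f.txt}
After op 19 (git reset f.txt): modified={a.txt, b.txt, c.txt, d.txt, e.txt, f.txt} staged={none}
After op 20 (git add a.txt): modified={b.txt, c.txt, d.txt, e.txt, f.txt} staged={a.txt}
After op 21 (modify a.txt): modified={a.txt, b.txt, c.txt, d.txt, e.txt, f.txt} staged={a.txt}
After op 22 (git commit): modified={a.txt, b.txt, c.txt, d.txt, e.txt, f.txt} staged={none}

Answer: none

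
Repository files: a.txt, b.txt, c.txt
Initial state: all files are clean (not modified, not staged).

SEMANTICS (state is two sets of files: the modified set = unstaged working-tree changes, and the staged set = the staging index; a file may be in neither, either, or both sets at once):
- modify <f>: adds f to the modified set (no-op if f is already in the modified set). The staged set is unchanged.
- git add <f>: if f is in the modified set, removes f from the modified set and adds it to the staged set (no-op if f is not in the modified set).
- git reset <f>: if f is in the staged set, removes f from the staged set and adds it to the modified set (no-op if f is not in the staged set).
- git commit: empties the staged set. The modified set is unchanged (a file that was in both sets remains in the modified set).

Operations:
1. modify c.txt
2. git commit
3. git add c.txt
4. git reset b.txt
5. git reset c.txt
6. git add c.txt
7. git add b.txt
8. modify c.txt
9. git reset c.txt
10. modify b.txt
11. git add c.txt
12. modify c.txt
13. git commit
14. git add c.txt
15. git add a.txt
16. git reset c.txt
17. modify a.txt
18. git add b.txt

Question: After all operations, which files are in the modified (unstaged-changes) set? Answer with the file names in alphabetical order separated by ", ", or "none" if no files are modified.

Answer: a.txt, c.txt

Derivation:
After op 1 (modify c.txt): modified={c.txt} staged={none}
After op 2 (git commit): modified={c.txt} staged={none}
After op 3 (git add c.txt): modified={none} staged={c.txt}
After op 4 (git reset b.txt): modified={none} staged={c.txt}
After op 5 (git reset c.txt): modified={c.txt} staged={none}
After op 6 (git add c.txt): modified={none} staged={c.txt}
After op 7 (git add b.txt): modified={none} staged={c.txt}
After op 8 (modify c.txt): modified={c.txt} staged={c.txt}
After op 9 (git reset c.txt): modified={c.txt} staged={none}
After op 10 (modify b.txt): modified={b.txt, c.txt} staged={none}
After op 11 (git add c.txt): modified={b.txt} staged={c.txt}
After op 12 (modify c.txt): modified={b.txt, c.txt} staged={c.txt}
After op 13 (git commit): modified={b.txt, c.txt} staged={none}
After op 14 (git add c.txt): modified={b.txt} staged={c.txt}
After op 15 (git add a.txt): modified={b.txt} staged={c.txt}
After op 16 (git reset c.txt): modified={b.txt, c.txt} staged={none}
After op 17 (modify a.txt): modified={a.txt, b.txt, c.txt} staged={none}
After op 18 (git add b.txt): modified={a.txt, c.txt} staged={b.txt}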